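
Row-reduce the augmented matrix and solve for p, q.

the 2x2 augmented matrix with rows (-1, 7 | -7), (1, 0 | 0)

Forward elimination on [A|b]:
R2 <- R2 - (-1)*R1:  [  0   7  -7 ]
Row echelon form:
[ -1  7  |  -7 ]
[  0  7  |  -7 ]
Back-substitution:
q = (-7) / 7 = -1
p = (-7 - (7)*(-1)) / -1 = 0

(0, -1)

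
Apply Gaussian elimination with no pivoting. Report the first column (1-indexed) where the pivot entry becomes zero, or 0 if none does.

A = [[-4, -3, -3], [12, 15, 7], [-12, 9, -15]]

first zero-pivot column = 3

Naive forward elimination:
R2 <- R2 - (-3)*R1:  [  0   6  -2 ]
R3 <- R3 - (3)*R1:  [  0  18  -6 ]
R3 <- R3 - (3)*R2:  [ 0  0  0 ]
Matrix at this point:
[ -4  -3  -3 ]
[  0   6  -2 ]
[  0   0   0 ]
Pivot entry (3,3) in the last row is zero and there are no rows below to swap with -> zero pivot in column 3 (A is singular).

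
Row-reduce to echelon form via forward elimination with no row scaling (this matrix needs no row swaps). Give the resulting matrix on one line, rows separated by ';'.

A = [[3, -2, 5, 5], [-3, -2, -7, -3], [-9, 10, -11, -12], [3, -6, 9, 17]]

REF = [3 -2 5 5; 0 -4 -2 2; 0 0 2 5; 0 0 0 -5]

Forward elimination:
R2 <- R2 - (-1)*R1:  [  0  -4  -2   2 ]
R3 <- R3 - (-3)*R1:  [ 0  4  4  3 ]
R4 <- R4 - (1)*R1:  [  0  -4   4  12 ]
R3 <- R3 - (-1)*R2:  [ 0  0  2  5 ]
R4 <- R4 - (1)*R2:  [  0   0   6  10 ]
R4 <- R4 - (3)*R3:  [  0   0   0  -5 ]
Row echelon form:
[ 3  -2   5   5 ]
[ 0  -4  -2   2 ]
[ 0   0   2   5 ]
[ 0   0   0  -5 ]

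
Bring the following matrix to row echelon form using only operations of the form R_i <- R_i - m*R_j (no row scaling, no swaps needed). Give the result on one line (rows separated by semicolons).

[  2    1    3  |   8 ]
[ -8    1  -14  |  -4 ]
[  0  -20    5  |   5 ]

Forward elimination:
R2 <- R2 - (-4)*R1:  [  0   5  -2  28 ]
R3 <- R3 - (-4)*R2:  [   0    0   -3  117 ]
Row echelon form:
[ 2  1   3  |    8 ]
[ 0  5  -2  |   28 ]
[ 0  0  -3  |  117 ]

REF = [2 1 3 8; 0 5 -2 28; 0 0 -3 117]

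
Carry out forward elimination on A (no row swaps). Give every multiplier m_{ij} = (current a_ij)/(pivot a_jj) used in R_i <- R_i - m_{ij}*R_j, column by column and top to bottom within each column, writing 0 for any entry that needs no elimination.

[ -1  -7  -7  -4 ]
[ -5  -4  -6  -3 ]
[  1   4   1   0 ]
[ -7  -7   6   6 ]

Forward elimination:
R2 <- R2 - (5)*R1:  [  0  31  29  17 ]
R3 <- R3 - (-1)*R1:  [  0  -3  -6  -4 ]
R4 <- R4 - (7)*R1:  [  0  42  55  34 ]
R3 <- R3 - (-3/31)*R2:  [      0       0  -99/31  -73/31 ]
R4 <- R4 - (42/31)*R2:  [      0       0  487/31  340/31 ]
R4 <- R4 - (-487/99)*R3:  [      0       0       0  -61/99 ]
Multipliers (in order of application): m_{21} = 5, m_{31} = -1, m_{41} = 7, m_{32} = -3/31, m_{42} = 42/31, m_{43} = -487/99

multipliers: 5, -1, 7, -3/31, 42/31, -487/99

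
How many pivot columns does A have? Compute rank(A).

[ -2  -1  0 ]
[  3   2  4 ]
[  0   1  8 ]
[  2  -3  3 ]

Row reduction:
R2 <- R2 - (-3/2)*R1:  [   0  1/2    4 ]
R4 <- R4 - (-1)*R1:  [  0  -4   3 ]
R3 <- R3 - (2)*R2:  [ 0  0  0 ]
R4 <- R4 - (-8)*R2:  [  0   0  35 ]
R3 <-> R4   (pivot in column 3 was zero)
[ -2   -1   0 ]
[  0  1/2   4 ]
[  0    0  35 ]
[  0    0   0 ]
Row echelon form:
[ -2   -1   0 ]
[  0  1/2   4 ]
[  0    0  35 ]
[  0    0   0 ]
Nonzero rows / pivot columns: 3

rank(A) = 3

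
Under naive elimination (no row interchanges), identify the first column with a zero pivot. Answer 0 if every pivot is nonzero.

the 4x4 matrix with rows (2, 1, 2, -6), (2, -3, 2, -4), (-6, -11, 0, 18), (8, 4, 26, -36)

first zero-pivot column = 4

Naive forward elimination:
R2 <- R2 - (1)*R1:  [  0  -4   0   2 ]
R3 <- R3 - (-3)*R1:  [  0  -8   6   0 ]
R4 <- R4 - (4)*R1:  [   0    0   18  -12 ]
R3 <- R3 - (2)*R2:  [  0   0   6  -4 ]
R4 <- R4 - (3)*R3:  [ 0  0  0  0 ]
Matrix at this point:
[ 2   1  2  -6 ]
[ 0  -4  0   2 ]
[ 0   0  6  -4 ]
[ 0   0  0   0 ]
Pivot entry (4,4) in the last row is zero and there are no rows below to swap with -> zero pivot in column 4 (A is singular).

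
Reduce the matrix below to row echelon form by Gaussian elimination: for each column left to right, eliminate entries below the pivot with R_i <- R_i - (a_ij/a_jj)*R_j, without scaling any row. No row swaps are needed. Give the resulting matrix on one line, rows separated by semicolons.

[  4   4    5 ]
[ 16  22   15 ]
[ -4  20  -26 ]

Forward elimination:
R2 <- R2 - (4)*R1:  [  0   6  -5 ]
R3 <- R3 - (-1)*R1:  [   0   24  -21 ]
R3 <- R3 - (4)*R2:  [  0   0  -1 ]
Row echelon form:
[ 4  4   5 ]
[ 0  6  -5 ]
[ 0  0  -1 ]

REF = [4 4 5; 0 6 -5; 0 0 -1]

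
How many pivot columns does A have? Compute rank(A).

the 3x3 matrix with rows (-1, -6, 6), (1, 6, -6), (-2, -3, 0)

rank(A) = 2

Row reduction:
R2 <- R2 - (-1)*R1:  [ 0  0  0 ]
R3 <- R3 - (2)*R1:  [   0    9  -12 ]
R2 <-> R3   (pivot in column 2 was zero)
[ -1  -6    6 ]
[  0   9  -12 ]
[  0   0    0 ]
Row echelon form:
[ -1  -6    6 ]
[  0   9  -12 ]
[  0   0    0 ]
Nonzero rows / pivot columns: 2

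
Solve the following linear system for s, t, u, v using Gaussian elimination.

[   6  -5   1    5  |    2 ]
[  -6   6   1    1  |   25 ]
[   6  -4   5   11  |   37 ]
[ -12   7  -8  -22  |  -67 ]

Forward elimination on [A|b]:
R2 <- R2 - (-1)*R1:  [  0   1   2   6  27 ]
R3 <- R3 - (1)*R1:  [  0   1   4   6  35 ]
R4 <- R4 - (-2)*R1:  [   0   -3   -6  -12  -63 ]
R3 <- R3 - (1)*R2:  [ 0  0  2  0  8 ]
R4 <- R4 - (-3)*R2:  [  0   0   0   6  18 ]
Row echelon form:
[ 6  -5  1  5  |   2 ]
[ 0   1  2  6  |  27 ]
[ 0   0  2  0  |   8 ]
[ 0   0  0  6  |  18 ]
Back-substitution:
v = (18) / 6 = 3
u = (8) / 2 = 4
t = (27 - (2)*(4) - (6)*(3)) / 1 = 1
s = (2 - (-5)*(1) - (1)*(4) - (5)*(3)) / 6 = -2

(-2, 1, 4, 3)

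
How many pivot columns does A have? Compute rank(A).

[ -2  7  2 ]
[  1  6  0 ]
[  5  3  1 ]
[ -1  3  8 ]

rank(A) = 3

Row reduction:
R2 <- R2 - (-1/2)*R1:  [    0  19/2     1 ]
R3 <- R3 - (-5/2)*R1:  [    0  41/2     6 ]
R4 <- R4 - (1/2)*R1:  [    0  -1/2     7 ]
R3 <- R3 - (41/19)*R2:  [     0      0  73/19 ]
R4 <- R4 - (-1/19)*R2:  [      0       0  134/19 ]
R4 <- R4 - (134/73)*R3:  [ 0  0  0 ]
Row echelon form:
[ -2     7      2 ]
[  0  19/2      1 ]
[  0     0  73/19 ]
[  0     0      0 ]
Nonzero rows / pivot columns: 3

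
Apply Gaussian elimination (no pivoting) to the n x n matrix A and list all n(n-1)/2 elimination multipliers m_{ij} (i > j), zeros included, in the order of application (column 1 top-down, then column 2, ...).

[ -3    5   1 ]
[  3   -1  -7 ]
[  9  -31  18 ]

multipliers: -1, -3, -4

Forward elimination:
R2 <- R2 - (-1)*R1:  [  0   4  -6 ]
R3 <- R3 - (-3)*R1:  [   0  -16   21 ]
R3 <- R3 - (-4)*R2:  [  0   0  -3 ]
Multipliers (in order of application): m_{21} = -1, m_{31} = -3, m_{32} = -4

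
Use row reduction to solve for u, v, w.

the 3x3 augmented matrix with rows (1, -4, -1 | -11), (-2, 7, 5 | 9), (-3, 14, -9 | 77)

Forward elimination on [A|b]:
R2 <- R2 - (-2)*R1:  [   0   -1    3  -13 ]
R3 <- R3 - (-3)*R1:  [   0    2  -12   44 ]
R3 <- R3 - (-2)*R2:  [  0   0  -6  18 ]
Row echelon form:
[ 1  -4  -1  |  -11 ]
[ 0  -1   3  |  -13 ]
[ 0   0  -6  |   18 ]
Back-substitution:
w = (18) / -6 = -3
v = (-13 - (3)*(-3)) / -1 = 4
u = (-11 - (-4)*(4) - (-1)*(-3)) / 1 = 2

(2, 4, -3)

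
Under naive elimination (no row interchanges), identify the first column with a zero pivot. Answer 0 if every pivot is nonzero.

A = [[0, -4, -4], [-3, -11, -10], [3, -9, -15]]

Naive forward elimination:
Pivot entry (1,1) is zero but row 2 has -3 in column 1 -> naive elimination stops; a row interchange (e.g. R1 <-> R2) would be required here.

first zero-pivot column = 1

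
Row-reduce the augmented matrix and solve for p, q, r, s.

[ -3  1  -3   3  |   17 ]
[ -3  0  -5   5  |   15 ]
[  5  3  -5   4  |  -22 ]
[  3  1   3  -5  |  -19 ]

Forward elimination on [A|b]:
R2 <- R2 - (1)*R1:  [  0  -1  -2   2  -2 ]
R3 <- R3 - (-5/3)*R1:  [    0  14/3   -10     9  19/3 ]
R4 <- R4 - (-1)*R1:  [  0   2   0  -2  -2 ]
R3 <- R3 - (-14/3)*R2:  [     0      0  -58/3   55/3     -3 ]
R4 <- R4 - (-2)*R2:  [  0   0  -4   2  -6 ]
R4 <- R4 - (6/29)*R3:  [       0        0        0   -52/29  -156/29 ]
Row echelon form:
[ -3   1     -3       3  |       17 ]
[  0  -1     -2       2  |       -2 ]
[  0   0  -58/3    55/3  |       -3 ]
[  0   0      0  -52/29  |  -156/29 ]
Back-substitution:
s = (-156/29) / (-52/29) = 3
r = (-3 - (55/3)*(3)) / (-58/3) = 3
q = (-2 - (-2)*(3) - (2)*(3)) / -1 = 2
p = (17 - (1)*(2) - (-3)*(3) - (3)*(3)) / -3 = -5

(-5, 2, 3, 3)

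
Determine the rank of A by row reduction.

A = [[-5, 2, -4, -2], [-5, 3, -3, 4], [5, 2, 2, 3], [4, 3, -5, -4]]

rank(A) = 4

Row reduction:
R2 <- R2 - (1)*R1:  [ 0  1  1  6 ]
R3 <- R3 - (-1)*R1:  [  0   4  -2   1 ]
R4 <- R4 - (-4/5)*R1:  [     0   23/5  -41/5  -28/5 ]
R3 <- R3 - (4)*R2:  [   0    0   -6  -23 ]
R4 <- R4 - (23/5)*R2:  [      0       0   -64/5  -166/5 ]
R4 <- R4 - (32/15)*R3:  [      0       0       0  238/15 ]
Row echelon form:
[ -5  2  -4      -2 ]
[  0  1   1       6 ]
[  0  0  -6     -23 ]
[  0  0   0  238/15 ]
Nonzero rows / pivot columns: 4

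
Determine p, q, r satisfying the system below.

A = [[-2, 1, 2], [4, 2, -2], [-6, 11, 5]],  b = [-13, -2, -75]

Forward elimination on [A|b]:
R2 <- R2 - (-2)*R1:  [   0    4    2  -28 ]
R3 <- R3 - (3)*R1:  [   0    8   -1  -36 ]
R3 <- R3 - (2)*R2:  [  0   0  -5  20 ]
Row echelon form:
[ -2  1   2  |  -13 ]
[  0  4   2  |  -28 ]
[  0  0  -5  |   20 ]
Back-substitution:
r = (20) / -5 = -4
q = (-28 - (2)*(-4)) / 4 = -5
p = (-13 - (1)*(-5) - (2)*(-4)) / -2 = 0

(0, -5, -4)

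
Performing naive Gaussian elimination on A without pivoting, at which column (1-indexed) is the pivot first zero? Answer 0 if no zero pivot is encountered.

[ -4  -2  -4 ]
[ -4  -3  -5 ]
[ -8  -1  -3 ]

first zero-pivot column = 0

Naive forward elimination:
R2 <- R2 - (1)*R1:  [  0  -1  -1 ]
R3 <- R3 - (2)*R1:  [ 0  3  5 ]
R3 <- R3 - (-3)*R2:  [ 0  0  2 ]
All pivots nonzero; naive elimination completes without hitting a zero pivot.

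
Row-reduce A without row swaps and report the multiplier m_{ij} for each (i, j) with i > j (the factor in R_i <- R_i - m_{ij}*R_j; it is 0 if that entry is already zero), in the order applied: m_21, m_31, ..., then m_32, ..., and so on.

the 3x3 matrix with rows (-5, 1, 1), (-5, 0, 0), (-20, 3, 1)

Forward elimination:
R2 <- R2 - (1)*R1:  [  0  -1  -1 ]
R3 <- R3 - (4)*R1:  [  0  -1  -3 ]
R3 <- R3 - (1)*R2:  [  0   0  -2 ]
Multipliers (in order of application): m_{21} = 1, m_{31} = 4, m_{32} = 1

multipliers: 1, 4, 1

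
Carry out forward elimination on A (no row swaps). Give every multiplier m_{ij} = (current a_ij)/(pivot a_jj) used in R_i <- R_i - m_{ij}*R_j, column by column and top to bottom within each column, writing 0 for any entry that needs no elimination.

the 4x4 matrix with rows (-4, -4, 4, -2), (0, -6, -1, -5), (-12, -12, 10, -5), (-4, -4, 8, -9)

Forward elimination:
R2: entry in column 1 is already 0 -> m_{21} = 0 (no row operation needed)
R3 <- R3 - (3)*R1:  [  0   0  -2   1 ]
R4 <- R4 - (1)*R1:  [  0   0   4  -7 ]
R3: entry in column 2 is already 0 -> m_{32} = 0 (no row operation needed)
R4: entry in column 2 is already 0 -> m_{42} = 0 (no row operation needed)
R4 <- R4 - (-2)*R3:  [  0   0   0  -5 ]
Multipliers (in order of application): m_{21} = 0, m_{31} = 3, m_{41} = 1, m_{32} = 0, m_{42} = 0, m_{43} = -2

multipliers: 0, 3, 1, 0, 0, -2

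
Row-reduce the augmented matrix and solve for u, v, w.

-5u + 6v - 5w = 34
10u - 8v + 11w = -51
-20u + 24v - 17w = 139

Forward elimination on [A|b]:
R2 <- R2 - (-2)*R1:  [  0   4   1  17 ]
R3 <- R3 - (4)*R1:  [ 0  0  3  3 ]
Row echelon form:
[ -5  6  -5  |  34 ]
[  0  4   1  |  17 ]
[  0  0   3  |   3 ]
Back-substitution:
w = (3) / 3 = 1
v = (17 - (1)*(1)) / 4 = 4
u = (34 - (6)*(4) - (-5)*(1)) / -5 = -3

(-3, 4, 1)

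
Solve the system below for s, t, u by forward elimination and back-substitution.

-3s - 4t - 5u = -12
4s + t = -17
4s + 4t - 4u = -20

(-5, 3, 3)

Forward elimination on [A|b]:
R2 <- R2 - (-4/3)*R1:  [     0  -13/3  -20/3    -33 ]
R3 <- R3 - (-4/3)*R1:  [     0   -4/3  -32/3    -36 ]
R3 <- R3 - (4/13)*R2:  [       0        0  -112/13  -336/13 ]
Row echelon form:
[ -3     -4       -5  |      -12 ]
[  0  -13/3    -20/3  |      -33 ]
[  0      0  -112/13  |  -336/13 ]
Back-substitution:
u = (-336/13) / (-112/13) = 3
t = (-33 - (-20/3)*(3)) / (-13/3) = 3
s = (-12 - (-4)*(3) - (-5)*(3)) / -3 = -5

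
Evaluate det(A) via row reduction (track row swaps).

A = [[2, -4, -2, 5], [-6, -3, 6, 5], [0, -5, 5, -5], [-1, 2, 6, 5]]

Forward elimination:
R2 <- R2 - (-3)*R1:  [   0  -15    0   20 ]
R4 <- R4 - (-1/2)*R1:  [    0     0     5  15/2 ]
R3 <- R3 - (1/3)*R2:  [     0      0      5  -35/3 ]
R4 <- R4 - (1)*R3:  [     0      0      0  115/6 ]
Upper-triangular form:
[ 2   -4  -2      5 ]
[ 0  -15   0     20 ]
[ 0    0   5  -35/3 ]
[ 0    0   0  115/6 ]
det(A) = (-1)^0 * (2) * (-15) * (5) * (115/6) = -2875  (0 row swaps -> sign +1)

det(A) = -2875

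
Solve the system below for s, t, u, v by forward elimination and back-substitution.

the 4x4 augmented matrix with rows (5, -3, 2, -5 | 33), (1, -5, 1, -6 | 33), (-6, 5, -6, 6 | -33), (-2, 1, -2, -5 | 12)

(3, -3, -3, -3)

Forward elimination on [A|b]:
R2 <- R2 - (1/5)*R1:  [     0  -22/5    3/5     -5  132/5 ]
R3 <- R3 - (-6/5)*R1:  [     0    7/5  -18/5      0   33/5 ]
R4 <- R4 - (-2/5)*R1:  [     0   -1/5   -6/5     -7  126/5 ]
R3 <- R3 - (-7/22)*R2:  [      0       0  -75/22  -35/22      15 ]
R4 <- R4 - (1/22)*R2:  [       0        0   -27/22  -149/22       24 ]
R4 <- R4 - (9/25)*R3:  [     0      0      0  -31/5   93/5 ]
Row echelon form:
[ 5     -3       2      -5  |     33 ]
[ 0  -22/5     3/5      -5  |  132/5 ]
[ 0      0  -75/22  -35/22  |     15 ]
[ 0      0       0   -31/5  |   93/5 ]
Back-substitution:
v = (93/5) / (-31/5) = -3
u = (15 - (-35/22)*(-3)) / (-75/22) = -3
t = (132/5 - (3/5)*(-3) - (-5)*(-3)) / (-22/5) = -3
s = (33 - (-3)*(-3) - (2)*(-3) - (-5)*(-3)) / 5 = 3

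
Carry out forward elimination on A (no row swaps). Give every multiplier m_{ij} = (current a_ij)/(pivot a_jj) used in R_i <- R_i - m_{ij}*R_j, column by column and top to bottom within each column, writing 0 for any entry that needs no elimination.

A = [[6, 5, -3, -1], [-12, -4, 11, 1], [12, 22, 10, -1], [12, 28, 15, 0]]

Forward elimination:
R2 <- R2 - (-2)*R1:  [  0   6   5  -1 ]
R3 <- R3 - (2)*R1:  [  0  12  16   1 ]
R4 <- R4 - (2)*R1:  [  0  18  21   2 ]
R3 <- R3 - (2)*R2:  [ 0  0  6  3 ]
R4 <- R4 - (3)*R2:  [ 0  0  6  5 ]
R4 <- R4 - (1)*R3:  [ 0  0  0  2 ]
Multipliers (in order of application): m_{21} = -2, m_{31} = 2, m_{41} = 2, m_{32} = 2, m_{42} = 3, m_{43} = 1

multipliers: -2, 2, 2, 2, 3, 1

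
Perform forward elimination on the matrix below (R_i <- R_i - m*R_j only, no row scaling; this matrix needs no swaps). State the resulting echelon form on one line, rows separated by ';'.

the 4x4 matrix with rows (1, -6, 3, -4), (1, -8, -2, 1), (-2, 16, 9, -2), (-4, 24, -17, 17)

REF = [1 -6 3 -4; 0 -2 -5 5; 0 0 5 0; 0 0 0 1]

Forward elimination:
R2 <- R2 - (1)*R1:  [  0  -2  -5   5 ]
R3 <- R3 - (-2)*R1:  [   0    4   15  -10 ]
R4 <- R4 - (-4)*R1:  [  0   0  -5   1 ]
R3 <- R3 - (-2)*R2:  [ 0  0  5  0 ]
R4 <- R4 - (-1)*R3:  [ 0  0  0  1 ]
Row echelon form:
[ 1  -6   3  -4 ]
[ 0  -2  -5   5 ]
[ 0   0   5   0 ]
[ 0   0   0   1 ]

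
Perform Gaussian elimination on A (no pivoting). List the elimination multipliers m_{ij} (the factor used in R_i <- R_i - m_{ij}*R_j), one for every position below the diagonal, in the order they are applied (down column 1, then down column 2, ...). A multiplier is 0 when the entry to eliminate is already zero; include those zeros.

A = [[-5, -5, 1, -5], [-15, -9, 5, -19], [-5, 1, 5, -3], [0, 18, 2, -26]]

multipliers: 3, 1, 0, 1, 3, -2

Forward elimination:
R2 <- R2 - (3)*R1:  [  0   6   2  -4 ]
R3 <- R3 - (1)*R1:  [ 0  6  4  2 ]
R4: entry in column 1 is already 0 -> m_{41} = 0 (no row operation needed)
R3 <- R3 - (1)*R2:  [ 0  0  2  6 ]
R4 <- R4 - (3)*R2:  [   0    0   -4  -14 ]
R4 <- R4 - (-2)*R3:  [  0   0   0  -2 ]
Multipliers (in order of application): m_{21} = 3, m_{31} = 1, m_{41} = 0, m_{32} = 1, m_{42} = 3, m_{43} = -2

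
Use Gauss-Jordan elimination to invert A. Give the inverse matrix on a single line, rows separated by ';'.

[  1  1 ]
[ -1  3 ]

Gauss-Jordan on [A | I]:
R2 <- R2 - (-1)*R1:  [ 0  4  |  1  1 ]
R2 <- (1/4)*R2:  [   0    1  |  1/4  1/4 ]
R1 <- R1 - (1)*R2:  [    1     0  |   3/4  -1/4 ]
Right block of [I | A^{-1}] is the inverse:
[ 3/4  -1/4 ]
[ 1/4   1/4 ]

inverse = [3/4 -1/4; 1/4 1/4]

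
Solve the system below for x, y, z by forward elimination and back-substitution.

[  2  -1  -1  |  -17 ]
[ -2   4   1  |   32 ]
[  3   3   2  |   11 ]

Forward elimination on [A|b]:
R2 <- R2 - (-1)*R1:  [  0   3   0  15 ]
R3 <- R3 - (3/2)*R1:  [    0   9/2   7/2  73/2 ]
R3 <- R3 - (3/2)*R2:  [   0    0  7/2   14 ]
Row echelon form:
[ 2  -1   -1  |  -17 ]
[ 0   3    0  |   15 ]
[ 0   0  7/2  |   14 ]
Back-substitution:
z = (14) / (7/2) = 4
y = (15) / 3 = 5
x = (-17 - (-1)*(5) - (-1)*(4)) / 2 = -4

(-4, 5, 4)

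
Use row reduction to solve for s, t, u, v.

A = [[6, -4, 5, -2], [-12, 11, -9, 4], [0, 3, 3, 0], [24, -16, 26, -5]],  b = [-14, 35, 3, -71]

(1, 3, -2, -1)

Forward elimination on [A|b]:
R2 <- R2 - (-2)*R1:  [ 0  3  1  0  7 ]
R4 <- R4 - (4)*R1:  [   0    0    6    3  -15 ]
R3 <- R3 - (1)*R2:  [  0   0   2   0  -4 ]
R4 <- R4 - (3)*R3:  [  0   0   0   3  -3 ]
Row echelon form:
[ 6  -4  5  -2  |  -14 ]
[ 0   3  1   0  |    7 ]
[ 0   0  2   0  |   -4 ]
[ 0   0  0   3  |   -3 ]
Back-substitution:
v = (-3) / 3 = -1
u = (-4) / 2 = -2
t = (7 - (1)*(-2)) / 3 = 3
s = (-14 - (-4)*(3) - (5)*(-2) - (-2)*(-1)) / 6 = 1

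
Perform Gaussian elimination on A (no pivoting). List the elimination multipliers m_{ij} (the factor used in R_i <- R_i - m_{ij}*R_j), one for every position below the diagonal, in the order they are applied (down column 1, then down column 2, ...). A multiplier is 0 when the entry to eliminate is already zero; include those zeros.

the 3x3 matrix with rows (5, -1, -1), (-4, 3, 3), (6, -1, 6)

multipliers: -4/5, 6/5, 1/11

Forward elimination:
R2 <- R2 - (-4/5)*R1:  [    0  11/5  11/5 ]
R3 <- R3 - (6/5)*R1:  [    0   1/5  36/5 ]
R3 <- R3 - (1/11)*R2:  [ 0  0  7 ]
Multipliers (in order of application): m_{21} = -4/5, m_{31} = 6/5, m_{32} = 1/11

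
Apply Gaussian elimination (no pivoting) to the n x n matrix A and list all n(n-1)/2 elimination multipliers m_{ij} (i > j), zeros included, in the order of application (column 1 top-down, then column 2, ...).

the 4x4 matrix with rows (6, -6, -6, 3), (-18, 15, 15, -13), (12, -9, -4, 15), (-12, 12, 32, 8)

Forward elimination:
R2 <- R2 - (-3)*R1:  [  0  -3  -3  -4 ]
R3 <- R3 - (2)*R1:  [ 0  3  8  9 ]
R4 <- R4 - (-2)*R1:  [  0   0  20  14 ]
R3 <- R3 - (-1)*R2:  [ 0  0  5  5 ]
R4: entry in column 2 is already 0 -> m_{42} = 0 (no row operation needed)
R4 <- R4 - (4)*R3:  [  0   0   0  -6 ]
Multipliers (in order of application): m_{21} = -3, m_{31} = 2, m_{41} = -2, m_{32} = -1, m_{42} = 0, m_{43} = 4

multipliers: -3, 2, -2, -1, 0, 4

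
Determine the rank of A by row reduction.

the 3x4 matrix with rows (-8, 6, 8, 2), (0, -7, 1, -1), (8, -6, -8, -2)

Row reduction:
R3 <- R3 - (-1)*R1:  [ 0  0  0  0 ]
Row echelon form:
[ -8   6  8   2 ]
[  0  -7  1  -1 ]
[  0   0  0   0 ]
Nonzero rows / pivot columns: 2

rank(A) = 2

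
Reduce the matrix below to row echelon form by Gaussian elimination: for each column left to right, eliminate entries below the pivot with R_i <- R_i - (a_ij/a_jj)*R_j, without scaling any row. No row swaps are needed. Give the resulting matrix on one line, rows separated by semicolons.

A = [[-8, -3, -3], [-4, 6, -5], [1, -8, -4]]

Forward elimination:
R2 <- R2 - (1/2)*R1:  [    0  15/2  -7/2 ]
R3 <- R3 - (-1/8)*R1:  [     0  -67/8  -35/8 ]
R3 <- R3 - (-67/60)*R2:  [       0        0  -497/60 ]
Row echelon form:
[ -8    -3       -3 ]
[  0  15/2     -7/2 ]
[  0     0  -497/60 ]

REF = [-8 -3 -3; 0 15/2 -7/2; 0 0 -497/60]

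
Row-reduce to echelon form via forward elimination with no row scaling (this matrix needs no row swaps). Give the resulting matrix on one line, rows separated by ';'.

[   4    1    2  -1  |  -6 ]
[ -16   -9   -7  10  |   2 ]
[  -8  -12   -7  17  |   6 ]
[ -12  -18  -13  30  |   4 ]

Forward elimination:
R2 <- R2 - (-4)*R1:  [   0   -5    1    6  -22 ]
R3 <- R3 - (-2)*R1:  [   0  -10   -3   15   -6 ]
R4 <- R4 - (-3)*R1:  [   0  -15   -7   27  -14 ]
R3 <- R3 - (2)*R2:  [  0   0  -5   3  38 ]
R4 <- R4 - (3)*R2:  [   0    0  -10    9   52 ]
R4 <- R4 - (2)*R3:  [   0    0    0    3  -24 ]
Row echelon form:
[ 4   1   2  -1  |   -6 ]
[ 0  -5   1   6  |  -22 ]
[ 0   0  -5   3  |   38 ]
[ 0   0   0   3  |  -24 ]

REF = [4 1 2 -1 -6; 0 -5 1 6 -22; 0 0 -5 3 38; 0 0 0 3 -24]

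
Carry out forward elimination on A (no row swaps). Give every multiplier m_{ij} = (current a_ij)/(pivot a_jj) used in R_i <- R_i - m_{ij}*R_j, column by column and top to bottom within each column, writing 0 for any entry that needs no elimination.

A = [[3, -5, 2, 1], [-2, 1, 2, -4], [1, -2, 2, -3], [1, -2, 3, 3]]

multipliers: -2/3, 1/3, 1/3, 1/7, 1/7, 13/6

Forward elimination:
R2 <- R2 - (-2/3)*R1:  [     0   -7/3   10/3  -10/3 ]
R3 <- R3 - (1/3)*R1:  [     0   -1/3    4/3  -10/3 ]
R4 <- R4 - (1/3)*R1:  [    0  -1/3   7/3   8/3 ]
R3 <- R3 - (1/7)*R2:  [     0      0    6/7  -20/7 ]
R4 <- R4 - (1/7)*R2:  [    0     0  13/7  22/7 ]
R4 <- R4 - (13/6)*R3:  [    0     0     0  28/3 ]
Multipliers (in order of application): m_{21} = -2/3, m_{31} = 1/3, m_{41} = 1/3, m_{32} = 1/7, m_{42} = 1/7, m_{43} = 13/6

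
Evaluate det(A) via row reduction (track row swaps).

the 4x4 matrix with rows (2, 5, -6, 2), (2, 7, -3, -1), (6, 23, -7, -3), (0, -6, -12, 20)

det(A) = -8

Forward elimination:
R2 <- R2 - (1)*R1:  [  0   2   3  -3 ]
R3 <- R3 - (3)*R1:  [  0   8  11  -9 ]
R3 <- R3 - (4)*R2:  [  0   0  -1   3 ]
R4 <- R4 - (-3)*R2:  [  0   0  -3  11 ]
R4 <- R4 - (3)*R3:  [ 0  0  0  2 ]
Upper-triangular form:
[ 2  5  -6   2 ]
[ 0  2   3  -3 ]
[ 0  0  -1   3 ]
[ 0  0   0   2 ]
det(A) = (-1)^0 * (2) * (2) * (-1) * (2) = -8  (0 row swaps -> sign +1)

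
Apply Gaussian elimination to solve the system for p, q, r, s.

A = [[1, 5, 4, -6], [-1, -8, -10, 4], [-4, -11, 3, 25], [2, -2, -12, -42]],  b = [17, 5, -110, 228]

Forward elimination on [A|b]:
R2 <- R2 - (-1)*R1:  [  0  -3  -6  -2  22 ]
R3 <- R3 - (-4)*R1:  [   0    9   19    1  -42 ]
R4 <- R4 - (2)*R1:  [   0  -12  -20  -30  194 ]
R3 <- R3 - (-3)*R2:  [  0   0   1  -5  24 ]
R4 <- R4 - (4)*R2:  [   0    0    4  -22  106 ]
R4 <- R4 - (4)*R3:  [  0   0   0  -2  10 ]
Row echelon form:
[ 1   5   4  -6  |  17 ]
[ 0  -3  -6  -2  |  22 ]
[ 0   0   1  -5  |  24 ]
[ 0   0   0  -2  |  10 ]
Back-substitution:
s = (10) / -2 = -5
r = (24 - (-5)*(-5)) / 1 = -1
q = (22 - (-6)*(-1) - (-2)*(-5)) / -3 = -2
p = (17 - (5)*(-2) - (4)*(-1) - (-6)*(-5)) / 1 = 1

(1, -2, -1, -5)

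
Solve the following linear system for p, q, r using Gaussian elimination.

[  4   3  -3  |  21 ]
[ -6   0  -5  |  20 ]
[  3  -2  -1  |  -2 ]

Forward elimination on [A|b]:
R2 <- R2 - (-3/2)*R1:  [     0    9/2  -19/2  103/2 ]
R3 <- R3 - (3/4)*R1:  [     0  -17/4    5/4  -71/4 ]
R3 <- R3 - (-17/18)*R2:  [       0        0  -139/18    278/9 ]
Row echelon form:
[ 4    3       -3  |     21 ]
[ 0  9/2    -19/2  |  103/2 ]
[ 0    0  -139/18  |  278/9 ]
Back-substitution:
r = (278/9) / (-139/18) = -4
q = (103/2 - (-19/2)*(-4)) / (9/2) = 3
p = (21 - (3)*(3) - (-3)*(-4)) / 4 = 0

(0, 3, -4)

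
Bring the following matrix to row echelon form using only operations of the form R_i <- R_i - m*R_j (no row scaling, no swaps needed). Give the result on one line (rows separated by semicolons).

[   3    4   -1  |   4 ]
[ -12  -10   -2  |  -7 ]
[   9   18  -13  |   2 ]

REF = [3 4 -1 4; 0 6 -6 9; 0 0 -4 -19]

Forward elimination:
R2 <- R2 - (-4)*R1:  [  0   6  -6   9 ]
R3 <- R3 - (3)*R1:  [   0    6  -10  -10 ]
R3 <- R3 - (1)*R2:  [   0    0   -4  -19 ]
Row echelon form:
[ 3  4  -1  |    4 ]
[ 0  6  -6  |    9 ]
[ 0  0  -4  |  -19 ]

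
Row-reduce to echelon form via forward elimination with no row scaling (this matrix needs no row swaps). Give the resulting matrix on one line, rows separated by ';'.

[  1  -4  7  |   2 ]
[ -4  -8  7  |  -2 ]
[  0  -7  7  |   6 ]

Forward elimination:
R2 <- R2 - (-4)*R1:  [   0  -24   35    6 ]
R3 <- R3 - (7/24)*R2:  [      0       0  -77/24    17/4 ]
Row echelon form:
[ 1   -4       7  |     2 ]
[ 0  -24      35  |     6 ]
[ 0    0  -77/24  |  17/4 ]

REF = [1 -4 7 2; 0 -24 35 6; 0 0 -77/24 17/4]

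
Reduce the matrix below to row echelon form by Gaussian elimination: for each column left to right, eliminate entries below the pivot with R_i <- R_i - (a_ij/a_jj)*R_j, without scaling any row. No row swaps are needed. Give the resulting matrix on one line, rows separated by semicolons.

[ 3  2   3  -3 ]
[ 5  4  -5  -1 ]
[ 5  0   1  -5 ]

REF = [3 2 3 -3; 0 2/3 -10 4; 0 0 -54 20]

Forward elimination:
R2 <- R2 - (5/3)*R1:  [   0  2/3  -10    4 ]
R3 <- R3 - (5/3)*R1:  [     0  -10/3     -4      0 ]
R3 <- R3 - (-5)*R2:  [   0    0  -54   20 ]
Row echelon form:
[ 3    2    3  -3 ]
[ 0  2/3  -10   4 ]
[ 0    0  -54  20 ]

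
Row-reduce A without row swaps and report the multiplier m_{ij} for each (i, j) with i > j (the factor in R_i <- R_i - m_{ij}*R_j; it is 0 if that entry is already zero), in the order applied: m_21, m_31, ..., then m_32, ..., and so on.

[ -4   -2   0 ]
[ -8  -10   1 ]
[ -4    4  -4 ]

Forward elimination:
R2 <- R2 - (2)*R1:  [  0  -6   1 ]
R3 <- R3 - (1)*R1:  [  0   6  -4 ]
R3 <- R3 - (-1)*R2:  [  0   0  -3 ]
Multipliers (in order of application): m_{21} = 2, m_{31} = 1, m_{32} = -1

multipliers: 2, 1, -1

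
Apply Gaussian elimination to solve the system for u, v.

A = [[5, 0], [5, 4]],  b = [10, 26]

Forward elimination on [A|b]:
R2 <- R2 - (1)*R1:  [  0   4  16 ]
Row echelon form:
[ 5  0  |  10 ]
[ 0  4  |  16 ]
Back-substitution:
v = (16) / 4 = 4
u = (10) / 5 = 2

(2, 4)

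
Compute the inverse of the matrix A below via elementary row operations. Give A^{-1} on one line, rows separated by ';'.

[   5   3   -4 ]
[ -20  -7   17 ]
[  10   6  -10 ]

inverse = [16/25 -3/25 -23/50; 3/5 1/5 1/10; 1 0 -1/2]

Gauss-Jordan on [A | I]:
R1 <- (1/5)*R1:  [    1   3/5  -4/5  |   1/5     0     0 ]
R2 <- R2 - (-20)*R1:  [ 0  5  1  |  4  1  0 ]
R3 <- R3 - (10)*R1:  [  0   0  -2  |  -2   0   1 ]
R2 <- (1/5)*R2:  [   0    1  1/5  |  4/5  1/5    0 ]
R1 <- R1 - (3/5)*R2:  [      1       0  -23/25  |   -7/25   -3/25       0 ]
R3 <- (1/-2)*R3:  [    0     0     1  |     1     0  -1/2 ]
R1 <- R1 - (-23/25)*R3:  [      1       0       0  |   16/25   -3/25  -23/50 ]
R2 <- R2 - (1/5)*R3:  [    0     1     0  |   3/5   1/5  1/10 ]
Right block of [I | A^{-1}] is the inverse:
[ 16/25  -3/25  -23/50 ]
[   3/5    1/5    1/10 ]
[     1      0    -1/2 ]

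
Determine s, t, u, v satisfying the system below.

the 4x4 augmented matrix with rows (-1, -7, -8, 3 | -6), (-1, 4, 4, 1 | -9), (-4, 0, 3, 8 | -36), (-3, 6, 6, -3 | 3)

Forward elimination on [A|b]:
R2 <- R2 - (1)*R1:  [  0  11  12  -2  -3 ]
R3 <- R3 - (4)*R1:  [   0   28   35   -4  -12 ]
R4 <- R4 - (3)*R1:  [   0   27   30  -12   21 ]
R3 <- R3 - (28/11)*R2:  [      0       0   49/11   12/11  -48/11 ]
R4 <- R4 - (27/11)*R2:  [      0       0    6/11  -78/11  312/11 ]
R4 <- R4 - (6/49)*R3:  [       0        0        0  -354/49  1416/49 ]
Row echelon form:
[ -1  -7     -8        3  |       -6 ]
[  0  11     12       -2  |       -3 ]
[  0   0  49/11    12/11  |   -48/11 ]
[  0   0      0  -354/49  |  1416/49 ]
Back-substitution:
v = (1416/49) / (-354/49) = -4
u = (-48/11 - (12/11)*(-4)) / (49/11) = 0
t = (-3 - (12)*(0) - (-2)*(-4)) / 11 = -1
s = (-6 - (-7)*(-1) - (-8)*(0) - (3)*(-4)) / -1 = 1

(1, -1, 0, -4)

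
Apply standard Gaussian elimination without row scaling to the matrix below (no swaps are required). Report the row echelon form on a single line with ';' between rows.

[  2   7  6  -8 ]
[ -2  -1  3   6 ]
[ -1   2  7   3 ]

Forward elimination:
R2 <- R2 - (-1)*R1:  [  0   6   9  -2 ]
R3 <- R3 - (-1/2)*R1:  [    0  11/2    10    -1 ]
R3 <- R3 - (11/12)*R2:  [   0    0  7/4  5/6 ]
Row echelon form:
[ 2  7    6   -8 ]
[ 0  6    9   -2 ]
[ 0  0  7/4  5/6 ]

REF = [2 7 6 -8; 0 6 9 -2; 0 0 7/4 5/6]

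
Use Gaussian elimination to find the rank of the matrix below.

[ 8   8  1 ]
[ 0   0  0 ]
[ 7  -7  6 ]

Row reduction:
R3 <- R3 - (7/8)*R1:  [    0   -14  41/8 ]
R2 <-> R3   (pivot in column 2 was zero)
[ 8    8     1 ]
[ 0  -14  41/8 ]
[ 0    0     0 ]
Row echelon form:
[ 8    8     1 ]
[ 0  -14  41/8 ]
[ 0    0     0 ]
Nonzero rows / pivot columns: 2

rank(A) = 2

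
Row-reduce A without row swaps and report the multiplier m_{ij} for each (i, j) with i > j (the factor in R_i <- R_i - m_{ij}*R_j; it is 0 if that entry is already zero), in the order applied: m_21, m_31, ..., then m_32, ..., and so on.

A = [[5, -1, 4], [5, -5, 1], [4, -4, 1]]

Forward elimination:
R2 <- R2 - (1)*R1:  [  0  -4  -3 ]
R3 <- R3 - (4/5)*R1:  [     0  -16/5  -11/5 ]
R3 <- R3 - (4/5)*R2:  [   0    0  1/5 ]
Multipliers (in order of application): m_{21} = 1, m_{31} = 4/5, m_{32} = 4/5

multipliers: 1, 4/5, 4/5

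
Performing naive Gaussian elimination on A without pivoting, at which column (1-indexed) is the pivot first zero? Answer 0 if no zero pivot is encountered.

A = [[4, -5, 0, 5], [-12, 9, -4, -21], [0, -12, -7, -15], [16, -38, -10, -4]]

Naive forward elimination:
R2 <- R2 - (-3)*R1:  [  0  -6  -4  -6 ]
R4 <- R4 - (4)*R1:  [   0  -18  -10  -24 ]
R3 <- R3 - (2)*R2:  [  0   0   1  -3 ]
R4 <- R4 - (3)*R2:  [  0   0   2  -6 ]
R4 <- R4 - (2)*R3:  [ 0  0  0  0 ]
Matrix at this point:
[ 4  -5   0   5 ]
[ 0  -6  -4  -6 ]
[ 0   0   1  -3 ]
[ 0   0   0   0 ]
Pivot entry (4,4) in the last row is zero and there are no rows below to swap with -> zero pivot in column 4 (A is singular).

first zero-pivot column = 4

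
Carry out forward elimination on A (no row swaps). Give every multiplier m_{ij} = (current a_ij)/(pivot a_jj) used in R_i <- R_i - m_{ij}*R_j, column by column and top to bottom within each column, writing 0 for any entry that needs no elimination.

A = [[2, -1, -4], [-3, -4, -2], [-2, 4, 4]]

multipliers: -3/2, -1, -6/11

Forward elimination:
R2 <- R2 - (-3/2)*R1:  [     0  -11/2     -8 ]
R3 <- R3 - (-1)*R1:  [ 0  3  0 ]
R3 <- R3 - (-6/11)*R2:  [      0       0  -48/11 ]
Multipliers (in order of application): m_{21} = -3/2, m_{31} = -1, m_{32} = -6/11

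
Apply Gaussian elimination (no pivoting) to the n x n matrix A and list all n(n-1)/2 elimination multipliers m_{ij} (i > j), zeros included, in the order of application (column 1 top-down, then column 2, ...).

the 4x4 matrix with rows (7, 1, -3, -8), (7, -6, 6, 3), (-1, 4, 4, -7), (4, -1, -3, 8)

Forward elimination:
R2 <- R2 - (1)*R1:  [  0  -7   9  11 ]
R3 <- R3 - (-1/7)*R1:  [     0   29/7   25/7  -57/7 ]
R4 <- R4 - (4/7)*R1:  [     0  -11/7   -9/7   88/7 ]
R3 <- R3 - (-29/49)*R2:  [      0       0  436/49  -80/49 ]
R4 <- R4 - (11/49)*R2:  [       0        0  -162/49   495/49 ]
R4 <- R4 - (-81/218)*R3:  [        0         0         0  1035/109 ]
Multipliers (in order of application): m_{21} = 1, m_{31} = -1/7, m_{41} = 4/7, m_{32} = -29/49, m_{42} = 11/49, m_{43} = -81/218

multipliers: 1, -1/7, 4/7, -29/49, 11/49, -81/218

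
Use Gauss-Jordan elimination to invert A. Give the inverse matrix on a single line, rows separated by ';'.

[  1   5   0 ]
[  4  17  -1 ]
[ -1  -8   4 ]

inverse = [-4 4/3 1/3; 1 -4/15 -1/15; 1 -1/5 1/5]

Gauss-Jordan on [A | I]:
R2 <- R2 - (4)*R1:  [  0  -3  -1  |  -4   1   0 ]
R3 <- R3 - (-1)*R1:  [  0  -3   4  |   1   0   1 ]
R2 <- (1/-3)*R2:  [    0     1   1/3  |   4/3  -1/3     0 ]
R1 <- R1 - (5)*R2:  [     1      0   -5/3  |  -17/3    5/3      0 ]
R3 <- R3 - (-3)*R2:  [  0   0   5  |   5  -1   1 ]
R3 <- (1/5)*R3:  [    0     0     1  |     1  -1/5   1/5 ]
R1 <- R1 - (-5/3)*R3:  [   1    0    0  |   -4  4/3  1/3 ]
R2 <- R2 - (1/3)*R3:  [     0      1      0  |      1  -4/15  -1/15 ]
Right block of [I | A^{-1}] is the inverse:
[ -4    4/3    1/3 ]
[  1  -4/15  -1/15 ]
[  1   -1/5    1/5 ]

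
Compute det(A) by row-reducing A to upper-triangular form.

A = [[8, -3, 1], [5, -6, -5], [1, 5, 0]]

det(A) = 246

Forward elimination:
R2 <- R2 - (5/8)*R1:  [     0  -33/8  -45/8 ]
R3 <- R3 - (1/8)*R1:  [    0  43/8  -1/8 ]
R3 <- R3 - (-43/33)*R2:  [      0       0  -82/11 ]
Upper-triangular form:
[ 8     -3       1 ]
[ 0  -33/8   -45/8 ]
[ 0      0  -82/11 ]
det(A) = (-1)^0 * (8) * (-33/8) * (-82/11) = 246  (0 row swaps -> sign +1)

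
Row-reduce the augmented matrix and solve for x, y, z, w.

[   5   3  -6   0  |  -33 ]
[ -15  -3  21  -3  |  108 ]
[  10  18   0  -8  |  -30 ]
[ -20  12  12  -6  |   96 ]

(-3, 0, 3, 0)

Forward elimination on [A|b]:
R2 <- R2 - (-3)*R1:  [  0   6   3  -3   9 ]
R3 <- R3 - (2)*R1:  [  0  12  12  -8  36 ]
R4 <- R4 - (-4)*R1:  [   0   24  -12   -6  -36 ]
R3 <- R3 - (2)*R2:  [  0   0   6  -2  18 ]
R4 <- R4 - (4)*R2:  [   0    0  -24    6  -72 ]
R4 <- R4 - (-4)*R3:  [  0   0   0  -2   0 ]
Row echelon form:
[ 5  3  -6   0  |  -33 ]
[ 0  6   3  -3  |    9 ]
[ 0  0   6  -2  |   18 ]
[ 0  0   0  -2  |    0 ]
Back-substitution:
w = (0) / -2 = 0
z = (18 - (-2)*(0)) / 6 = 3
y = (9 - (3)*(3) - (-3)*(0)) / 6 = 0
x = (-33 - (3)*(0) - (-6)*(3)) / 5 = -3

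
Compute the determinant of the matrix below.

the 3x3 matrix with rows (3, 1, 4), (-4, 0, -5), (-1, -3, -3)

det(A) = -4

Forward elimination:
R2 <- R2 - (-4/3)*R1:  [   0  4/3  1/3 ]
R3 <- R3 - (-1/3)*R1:  [    0  -8/3  -5/3 ]
R3 <- R3 - (-2)*R2:  [  0   0  -1 ]
Upper-triangular form:
[ 3    1    4 ]
[ 0  4/3  1/3 ]
[ 0    0   -1 ]
det(A) = (-1)^0 * (3) * (4/3) * (-1) = -4  (0 row swaps -> sign +1)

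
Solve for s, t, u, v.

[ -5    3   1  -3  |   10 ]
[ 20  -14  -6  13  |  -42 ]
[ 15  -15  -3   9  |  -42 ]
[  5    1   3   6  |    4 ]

(-2, 2, 0, 2)

Forward elimination on [A|b]:
R2 <- R2 - (-4)*R1:  [  0  -2  -2   1  -2 ]
R3 <- R3 - (-3)*R1:  [   0   -6    0    0  -12 ]
R4 <- R4 - (-1)*R1:  [  0   4   4   3  14 ]
R3 <- R3 - (3)*R2:  [  0   0   6  -3  -6 ]
R4 <- R4 - (-2)*R2:  [  0   0   0   5  10 ]
Row echelon form:
[ -5   3   1  -3  |  10 ]
[  0  -2  -2   1  |  -2 ]
[  0   0   6  -3  |  -6 ]
[  0   0   0   5  |  10 ]
Back-substitution:
v = (10) / 5 = 2
u = (-6 - (-3)*(2)) / 6 = 0
t = (-2 - (-2)*(0) - (1)*(2)) / -2 = 2
s = (10 - (3)*(2) - (1)*(0) - (-3)*(2)) / -5 = -2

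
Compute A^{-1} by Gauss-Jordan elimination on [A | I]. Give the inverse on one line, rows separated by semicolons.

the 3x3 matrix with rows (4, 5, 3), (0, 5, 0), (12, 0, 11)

Gauss-Jordan on [A | I]:
R1 <- (1/4)*R1:  [   1  5/4  3/4  |  1/4    0    0 ]
R3 <- R3 - (12)*R1:  [   0  -15    2  |   -3    0    1 ]
R2 <- (1/5)*R2:  [   0    1    0  |    0  1/5    0 ]
R1 <- R1 - (5/4)*R2:  [    1     0   3/4  |   1/4  -1/4     0 ]
R3 <- R3 - (-15)*R2:  [  0   0   2  |  -3   3   1 ]
R3 <- (1/2)*R3:  [    0     0     1  |  -3/2   3/2   1/2 ]
R1 <- R1 - (3/4)*R3:  [     1      0      0  |   11/8  -11/8   -3/8 ]
Right block of [I | A^{-1}] is the inverse:
[ 11/8  -11/8  -3/8 ]
[    0    1/5     0 ]
[ -3/2    3/2   1/2 ]

inverse = [11/8 -11/8 -3/8; 0 1/5 0; -3/2 3/2 1/2]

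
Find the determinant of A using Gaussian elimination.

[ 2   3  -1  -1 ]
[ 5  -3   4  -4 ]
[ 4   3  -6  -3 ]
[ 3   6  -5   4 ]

Forward elimination:
R2 <- R2 - (5/2)*R1:  [     0  -21/2   13/2   -3/2 ]
R3 <- R3 - (2)*R1:  [  0  -3  -4  -1 ]
R4 <- R4 - (3/2)*R1:  [    0   3/2  -7/2  11/2 ]
R3 <- R3 - (2/7)*R2:  [     0      0  -41/7   -4/7 ]
R4 <- R4 - (-1/7)*R2:  [     0      0  -18/7   37/7 ]
R4 <- R4 - (18/41)*R3:  [      0       0       0  227/41 ]
Upper-triangular form:
[ 2      3     -1      -1 ]
[ 0  -21/2   13/2    -3/2 ]
[ 0      0  -41/7    -4/7 ]
[ 0      0      0  227/41 ]
det(A) = (-1)^0 * (2) * (-21/2) * (-41/7) * (227/41) = 681  (0 row swaps -> sign +1)

det(A) = 681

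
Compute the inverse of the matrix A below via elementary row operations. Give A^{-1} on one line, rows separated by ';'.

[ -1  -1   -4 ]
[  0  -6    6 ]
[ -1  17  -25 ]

Gauss-Jordan on [A | I]:
R1 <- (1/-1)*R1:  [  1   1   4  |  -1   0   0 ]
R3 <- R3 - (-1)*R1:  [   0   18  -21  |   -1    0    1 ]
R2 <- (1/-6)*R2:  [    0     1    -1  |     0  -1/6     0 ]
R1 <- R1 - (1)*R2:  [   1    0    5  |   -1  1/6    0 ]
R3 <- R3 - (18)*R2:  [  0   0  -3  |  -1   3   1 ]
R3 <- (1/-3)*R3:  [    0     0     1  |   1/3    -1  -1/3 ]
R1 <- R1 - (5)*R3:  [    1     0     0  |  -8/3  31/6   5/3 ]
R2 <- R2 - (-1)*R3:  [    0     1     0  |   1/3  -7/6  -1/3 ]
Right block of [I | A^{-1}] is the inverse:
[ -8/3  31/6   5/3 ]
[  1/3  -7/6  -1/3 ]
[  1/3    -1  -1/3 ]

inverse = [-8/3 31/6 5/3; 1/3 -7/6 -1/3; 1/3 -1 -1/3]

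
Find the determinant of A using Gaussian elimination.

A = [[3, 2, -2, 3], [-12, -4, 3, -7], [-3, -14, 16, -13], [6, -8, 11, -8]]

det(A) = -12

Forward elimination:
R2 <- R2 - (-4)*R1:  [  0   4  -5   5 ]
R3 <- R3 - (-1)*R1:  [   0  -12   14  -10 ]
R4 <- R4 - (2)*R1:  [   0  -12   15  -14 ]
R3 <- R3 - (-3)*R2:  [  0   0  -1   5 ]
R4 <- R4 - (-3)*R2:  [ 0  0  0  1 ]
Upper-triangular form:
[ 3  2  -2  3 ]
[ 0  4  -5  5 ]
[ 0  0  -1  5 ]
[ 0  0   0  1 ]
det(A) = (-1)^0 * (3) * (4) * (-1) * (1) = -12  (0 row swaps -> sign +1)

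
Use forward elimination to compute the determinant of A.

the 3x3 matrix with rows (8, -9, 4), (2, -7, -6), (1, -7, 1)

det(A) = -348

Forward elimination:
R2 <- R2 - (1/4)*R1:  [     0  -19/4     -7 ]
R3 <- R3 - (1/8)*R1:  [     0  -47/8    1/2 ]
R3 <- R3 - (47/38)*R2:  [      0       0  174/19 ]
Upper-triangular form:
[ 8     -9       4 ]
[ 0  -19/4      -7 ]
[ 0      0  174/19 ]
det(A) = (-1)^0 * (8) * (-19/4) * (174/19) = -348  (0 row swaps -> sign +1)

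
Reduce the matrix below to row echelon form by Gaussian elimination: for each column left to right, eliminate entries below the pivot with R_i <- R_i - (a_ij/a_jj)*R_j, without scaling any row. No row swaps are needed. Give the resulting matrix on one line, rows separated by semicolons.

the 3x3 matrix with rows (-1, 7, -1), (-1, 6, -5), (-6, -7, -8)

REF = [-1 7 -1; 0 -1 -4; 0 0 194]

Forward elimination:
R2 <- R2 - (1)*R1:  [  0  -1  -4 ]
R3 <- R3 - (6)*R1:  [   0  -49   -2 ]
R3 <- R3 - (49)*R2:  [   0    0  194 ]
Row echelon form:
[ -1   7   -1 ]
[  0  -1   -4 ]
[  0   0  194 ]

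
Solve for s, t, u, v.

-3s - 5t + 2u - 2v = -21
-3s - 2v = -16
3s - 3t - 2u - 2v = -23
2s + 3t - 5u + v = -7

Forward elimination on [A|b]:
R2 <- R2 - (1)*R1:  [  0   5  -2   0   5 ]
R3 <- R3 - (-1)*R1:  [   0   -8    0   -4  -44 ]
R4 <- R4 - (-2/3)*R1:  [     0   -1/3  -11/3   -1/3    -21 ]
R3 <- R3 - (-8/5)*R2:  [     0      0  -16/5     -4    -36 ]
R4 <- R4 - (-1/15)*R2:  [     0      0  -19/5   -1/3  -62/3 ]
R4 <- R4 - (19/16)*R3:  [      0       0       0   53/12  265/12 ]
Row echelon form:
[ -3  -5      2     -2  |     -21 ]
[  0   5     -2      0  |       5 ]
[  0   0  -16/5     -4  |     -36 ]
[  0   0      0  53/12  |  265/12 ]
Back-substitution:
v = (265/12) / (53/12) = 5
u = (-36 - (-4)*(5)) / (-16/5) = 5
t = (5 - (-2)*(5)) / 5 = 3
s = (-21 - (-5)*(3) - (2)*(5) - (-2)*(5)) / -3 = 2

(2, 3, 5, 5)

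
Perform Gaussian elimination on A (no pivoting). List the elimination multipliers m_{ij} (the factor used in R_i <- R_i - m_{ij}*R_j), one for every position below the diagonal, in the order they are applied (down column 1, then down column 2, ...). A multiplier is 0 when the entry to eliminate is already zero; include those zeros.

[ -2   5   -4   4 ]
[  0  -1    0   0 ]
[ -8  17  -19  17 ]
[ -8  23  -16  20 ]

Forward elimination:
R2: entry in column 1 is already 0 -> m_{21} = 0 (no row operation needed)
R3 <- R3 - (4)*R1:  [  0  -3  -3   1 ]
R4 <- R4 - (4)*R1:  [ 0  3  0  4 ]
R3 <- R3 - (3)*R2:  [  0   0  -3   1 ]
R4 <- R4 - (-3)*R2:  [ 0  0  0  4 ]
R4: entry in column 3 is already 0 -> m_{43} = 0 (no row operation needed)
Multipliers (in order of application): m_{21} = 0, m_{31} = 4, m_{41} = 4, m_{32} = 3, m_{42} = -3, m_{43} = 0

multipliers: 0, 4, 4, 3, -3, 0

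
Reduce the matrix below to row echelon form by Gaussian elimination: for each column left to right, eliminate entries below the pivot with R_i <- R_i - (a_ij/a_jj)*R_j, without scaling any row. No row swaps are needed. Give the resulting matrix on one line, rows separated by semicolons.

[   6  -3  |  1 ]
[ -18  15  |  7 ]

Forward elimination:
R2 <- R2 - (-3)*R1:  [  0   6  10 ]
Row echelon form:
[ 6  -3  |   1 ]
[ 0   6  |  10 ]

REF = [6 -3 1; 0 6 10]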